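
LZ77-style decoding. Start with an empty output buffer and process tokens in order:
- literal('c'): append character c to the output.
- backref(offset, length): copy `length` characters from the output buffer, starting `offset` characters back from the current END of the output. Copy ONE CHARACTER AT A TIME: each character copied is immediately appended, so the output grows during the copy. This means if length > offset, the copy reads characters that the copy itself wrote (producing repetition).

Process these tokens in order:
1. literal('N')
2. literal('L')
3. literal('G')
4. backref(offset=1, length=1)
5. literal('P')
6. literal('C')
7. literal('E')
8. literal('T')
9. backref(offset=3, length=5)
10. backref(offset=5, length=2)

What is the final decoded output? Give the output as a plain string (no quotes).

Token 1: literal('N'). Output: "N"
Token 2: literal('L'). Output: "NL"
Token 3: literal('G'). Output: "NLG"
Token 4: backref(off=1, len=1). Copied 'G' from pos 2. Output: "NLGG"
Token 5: literal('P'). Output: "NLGGP"
Token 6: literal('C'). Output: "NLGGPC"
Token 7: literal('E'). Output: "NLGGPCE"
Token 8: literal('T'). Output: "NLGGPCET"
Token 9: backref(off=3, len=5) (overlapping!). Copied 'CETCE' from pos 5. Output: "NLGGPCETCETCE"
Token 10: backref(off=5, len=2). Copied 'CE' from pos 8. Output: "NLGGPCETCETCECE"

Answer: NLGGPCETCETCECE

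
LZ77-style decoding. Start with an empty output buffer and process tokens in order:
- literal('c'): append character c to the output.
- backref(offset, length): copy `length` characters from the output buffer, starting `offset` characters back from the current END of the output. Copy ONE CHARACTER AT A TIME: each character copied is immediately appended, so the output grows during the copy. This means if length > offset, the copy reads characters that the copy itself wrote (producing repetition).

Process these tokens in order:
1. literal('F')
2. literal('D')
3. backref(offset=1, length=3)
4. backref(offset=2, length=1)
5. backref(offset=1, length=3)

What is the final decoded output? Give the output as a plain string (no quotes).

Token 1: literal('F'). Output: "F"
Token 2: literal('D'). Output: "FD"
Token 3: backref(off=1, len=3) (overlapping!). Copied 'DDD' from pos 1. Output: "FDDDD"
Token 4: backref(off=2, len=1). Copied 'D' from pos 3. Output: "FDDDDD"
Token 5: backref(off=1, len=3) (overlapping!). Copied 'DDD' from pos 5. Output: "FDDDDDDDD"

Answer: FDDDDDDDD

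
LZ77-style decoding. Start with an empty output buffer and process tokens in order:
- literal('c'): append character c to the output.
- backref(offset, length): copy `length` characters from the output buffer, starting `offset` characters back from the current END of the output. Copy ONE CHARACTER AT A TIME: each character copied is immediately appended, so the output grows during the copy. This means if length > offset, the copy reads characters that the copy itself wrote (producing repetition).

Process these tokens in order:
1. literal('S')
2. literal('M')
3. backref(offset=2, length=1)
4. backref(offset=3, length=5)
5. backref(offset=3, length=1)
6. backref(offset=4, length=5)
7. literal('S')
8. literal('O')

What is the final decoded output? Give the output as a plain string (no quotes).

Answer: SMSSMSSMSSSMSSSO

Derivation:
Token 1: literal('S'). Output: "S"
Token 2: literal('M'). Output: "SM"
Token 3: backref(off=2, len=1). Copied 'S' from pos 0. Output: "SMS"
Token 4: backref(off=3, len=5) (overlapping!). Copied 'SMSSM' from pos 0. Output: "SMSSMSSM"
Token 5: backref(off=3, len=1). Copied 'S' from pos 5. Output: "SMSSMSSMS"
Token 6: backref(off=4, len=5) (overlapping!). Copied 'SSMSS' from pos 5. Output: "SMSSMSSMSSSMSS"
Token 7: literal('S'). Output: "SMSSMSSMSSSMSSS"
Token 8: literal('O'). Output: "SMSSMSSMSSSMSSSO"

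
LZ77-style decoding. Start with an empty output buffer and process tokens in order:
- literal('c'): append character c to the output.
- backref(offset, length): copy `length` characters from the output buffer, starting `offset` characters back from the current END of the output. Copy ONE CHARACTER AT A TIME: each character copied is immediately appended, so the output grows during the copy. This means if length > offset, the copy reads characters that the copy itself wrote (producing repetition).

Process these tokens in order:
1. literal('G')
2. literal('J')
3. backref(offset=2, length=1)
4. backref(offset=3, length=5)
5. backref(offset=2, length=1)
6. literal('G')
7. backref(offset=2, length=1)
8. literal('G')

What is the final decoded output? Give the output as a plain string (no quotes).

Token 1: literal('G'). Output: "G"
Token 2: literal('J'). Output: "GJ"
Token 3: backref(off=2, len=1). Copied 'G' from pos 0. Output: "GJG"
Token 4: backref(off=3, len=5) (overlapping!). Copied 'GJGGJ' from pos 0. Output: "GJGGJGGJ"
Token 5: backref(off=2, len=1). Copied 'G' from pos 6. Output: "GJGGJGGJG"
Token 6: literal('G'). Output: "GJGGJGGJGG"
Token 7: backref(off=2, len=1). Copied 'G' from pos 8. Output: "GJGGJGGJGGG"
Token 8: literal('G'). Output: "GJGGJGGJGGGG"

Answer: GJGGJGGJGGGG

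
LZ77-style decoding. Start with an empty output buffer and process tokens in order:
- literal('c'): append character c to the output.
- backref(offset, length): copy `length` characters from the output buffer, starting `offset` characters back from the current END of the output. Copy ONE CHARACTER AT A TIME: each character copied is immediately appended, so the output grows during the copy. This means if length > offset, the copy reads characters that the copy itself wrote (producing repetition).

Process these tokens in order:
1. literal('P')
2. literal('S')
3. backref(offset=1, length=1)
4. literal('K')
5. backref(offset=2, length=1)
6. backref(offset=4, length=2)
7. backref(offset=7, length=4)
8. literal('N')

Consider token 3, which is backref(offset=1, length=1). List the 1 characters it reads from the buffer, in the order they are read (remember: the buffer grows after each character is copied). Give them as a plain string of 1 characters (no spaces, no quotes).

Answer: S

Derivation:
Token 1: literal('P'). Output: "P"
Token 2: literal('S'). Output: "PS"
Token 3: backref(off=1, len=1). Buffer before: "PS" (len 2)
  byte 1: read out[1]='S', append. Buffer now: "PSS"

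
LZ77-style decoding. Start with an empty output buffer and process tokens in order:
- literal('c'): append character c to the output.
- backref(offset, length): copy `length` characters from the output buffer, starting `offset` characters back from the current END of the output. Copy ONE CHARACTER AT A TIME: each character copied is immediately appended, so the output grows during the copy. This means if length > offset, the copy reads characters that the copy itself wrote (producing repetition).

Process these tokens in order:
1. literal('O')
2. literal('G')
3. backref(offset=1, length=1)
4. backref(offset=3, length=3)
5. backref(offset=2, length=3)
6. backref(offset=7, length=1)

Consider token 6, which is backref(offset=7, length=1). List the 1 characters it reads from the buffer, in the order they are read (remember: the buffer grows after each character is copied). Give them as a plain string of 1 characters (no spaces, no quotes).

Token 1: literal('O'). Output: "O"
Token 2: literal('G'). Output: "OG"
Token 3: backref(off=1, len=1). Copied 'G' from pos 1. Output: "OGG"
Token 4: backref(off=3, len=3). Copied 'OGG' from pos 0. Output: "OGGOGG"
Token 5: backref(off=2, len=3) (overlapping!). Copied 'GGG' from pos 4. Output: "OGGOGGGGG"
Token 6: backref(off=7, len=1). Buffer before: "OGGOGGGGG" (len 9)
  byte 1: read out[2]='G', append. Buffer now: "OGGOGGGGGG"

Answer: G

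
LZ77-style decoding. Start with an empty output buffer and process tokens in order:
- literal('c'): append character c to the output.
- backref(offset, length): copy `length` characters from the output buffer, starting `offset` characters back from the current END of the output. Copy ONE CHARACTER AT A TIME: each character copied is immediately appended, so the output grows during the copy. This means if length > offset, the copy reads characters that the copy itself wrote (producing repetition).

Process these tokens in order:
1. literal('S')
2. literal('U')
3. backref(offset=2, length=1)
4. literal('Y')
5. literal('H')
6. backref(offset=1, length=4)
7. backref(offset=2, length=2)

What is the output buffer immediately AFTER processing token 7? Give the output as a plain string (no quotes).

Token 1: literal('S'). Output: "S"
Token 2: literal('U'). Output: "SU"
Token 3: backref(off=2, len=1). Copied 'S' from pos 0. Output: "SUS"
Token 4: literal('Y'). Output: "SUSY"
Token 5: literal('H'). Output: "SUSYH"
Token 6: backref(off=1, len=4) (overlapping!). Copied 'HHHH' from pos 4. Output: "SUSYHHHHH"
Token 7: backref(off=2, len=2). Copied 'HH' from pos 7. Output: "SUSYHHHHHHH"

Answer: SUSYHHHHHHH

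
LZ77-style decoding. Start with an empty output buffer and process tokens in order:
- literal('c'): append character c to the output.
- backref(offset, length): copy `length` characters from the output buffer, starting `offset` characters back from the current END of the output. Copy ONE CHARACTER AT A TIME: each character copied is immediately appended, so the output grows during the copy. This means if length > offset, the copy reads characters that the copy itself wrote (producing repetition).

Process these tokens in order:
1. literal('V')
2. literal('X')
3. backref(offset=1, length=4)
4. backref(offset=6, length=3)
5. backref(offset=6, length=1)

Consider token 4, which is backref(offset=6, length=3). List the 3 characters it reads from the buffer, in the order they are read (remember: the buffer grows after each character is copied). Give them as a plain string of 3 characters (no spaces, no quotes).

Token 1: literal('V'). Output: "V"
Token 2: literal('X'). Output: "VX"
Token 3: backref(off=1, len=4) (overlapping!). Copied 'XXXX' from pos 1. Output: "VXXXXX"
Token 4: backref(off=6, len=3). Buffer before: "VXXXXX" (len 6)
  byte 1: read out[0]='V', append. Buffer now: "VXXXXXV"
  byte 2: read out[1]='X', append. Buffer now: "VXXXXXVX"
  byte 3: read out[2]='X', append. Buffer now: "VXXXXXVXX"

Answer: VXX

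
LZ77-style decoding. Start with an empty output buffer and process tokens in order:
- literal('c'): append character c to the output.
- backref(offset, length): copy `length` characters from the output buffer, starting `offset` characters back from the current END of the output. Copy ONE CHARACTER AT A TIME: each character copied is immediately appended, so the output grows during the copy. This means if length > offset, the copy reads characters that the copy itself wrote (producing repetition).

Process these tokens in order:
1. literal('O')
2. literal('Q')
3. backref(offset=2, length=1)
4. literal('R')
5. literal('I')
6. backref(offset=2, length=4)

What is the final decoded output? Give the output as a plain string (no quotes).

Token 1: literal('O'). Output: "O"
Token 2: literal('Q'). Output: "OQ"
Token 3: backref(off=2, len=1). Copied 'O' from pos 0. Output: "OQO"
Token 4: literal('R'). Output: "OQOR"
Token 5: literal('I'). Output: "OQORI"
Token 6: backref(off=2, len=4) (overlapping!). Copied 'RIRI' from pos 3. Output: "OQORIRIRI"

Answer: OQORIRIRI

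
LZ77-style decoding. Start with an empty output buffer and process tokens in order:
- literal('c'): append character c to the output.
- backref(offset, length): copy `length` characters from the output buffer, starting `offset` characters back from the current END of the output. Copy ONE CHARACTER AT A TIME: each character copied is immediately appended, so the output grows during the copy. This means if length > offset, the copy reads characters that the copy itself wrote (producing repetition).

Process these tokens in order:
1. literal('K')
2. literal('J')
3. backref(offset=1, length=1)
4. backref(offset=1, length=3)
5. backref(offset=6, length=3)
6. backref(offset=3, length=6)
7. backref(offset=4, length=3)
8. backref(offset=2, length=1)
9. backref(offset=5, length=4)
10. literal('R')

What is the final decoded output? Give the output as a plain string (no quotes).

Token 1: literal('K'). Output: "K"
Token 2: literal('J'). Output: "KJ"
Token 3: backref(off=1, len=1). Copied 'J' from pos 1. Output: "KJJ"
Token 4: backref(off=1, len=3) (overlapping!). Copied 'JJJ' from pos 2. Output: "KJJJJJ"
Token 5: backref(off=6, len=3). Copied 'KJJ' from pos 0. Output: "KJJJJJKJJ"
Token 6: backref(off=3, len=6) (overlapping!). Copied 'KJJKJJ' from pos 6. Output: "KJJJJJKJJKJJKJJ"
Token 7: backref(off=4, len=3). Copied 'JKJ' from pos 11. Output: "KJJJJJKJJKJJKJJJKJ"
Token 8: backref(off=2, len=1). Copied 'K' from pos 16. Output: "KJJJJJKJJKJJKJJJKJK"
Token 9: backref(off=5, len=4). Copied 'JJKJ' from pos 14. Output: "KJJJJJKJJKJJKJJJKJKJJKJ"
Token 10: literal('R'). Output: "KJJJJJKJJKJJKJJJKJKJJKJR"

Answer: KJJJJJKJJKJJKJJJKJKJJKJR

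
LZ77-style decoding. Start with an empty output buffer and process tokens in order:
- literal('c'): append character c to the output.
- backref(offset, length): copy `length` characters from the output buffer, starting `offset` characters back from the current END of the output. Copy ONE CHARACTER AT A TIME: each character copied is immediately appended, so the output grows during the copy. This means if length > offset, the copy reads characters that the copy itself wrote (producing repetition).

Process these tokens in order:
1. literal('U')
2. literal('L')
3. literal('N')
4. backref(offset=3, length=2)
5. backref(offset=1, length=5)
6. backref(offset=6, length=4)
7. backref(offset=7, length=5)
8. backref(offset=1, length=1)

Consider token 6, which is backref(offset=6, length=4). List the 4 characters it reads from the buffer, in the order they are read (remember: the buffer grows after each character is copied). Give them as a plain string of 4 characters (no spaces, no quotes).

Token 1: literal('U'). Output: "U"
Token 2: literal('L'). Output: "UL"
Token 3: literal('N'). Output: "ULN"
Token 4: backref(off=3, len=2). Copied 'UL' from pos 0. Output: "ULNUL"
Token 5: backref(off=1, len=5) (overlapping!). Copied 'LLLLL' from pos 4. Output: "ULNULLLLLL"
Token 6: backref(off=6, len=4). Buffer before: "ULNULLLLLL" (len 10)
  byte 1: read out[4]='L', append. Buffer now: "ULNULLLLLLL"
  byte 2: read out[5]='L', append. Buffer now: "ULNULLLLLLLL"
  byte 3: read out[6]='L', append. Buffer now: "ULNULLLLLLLLL"
  byte 4: read out[7]='L', append. Buffer now: "ULNULLLLLLLLLL"

Answer: LLLL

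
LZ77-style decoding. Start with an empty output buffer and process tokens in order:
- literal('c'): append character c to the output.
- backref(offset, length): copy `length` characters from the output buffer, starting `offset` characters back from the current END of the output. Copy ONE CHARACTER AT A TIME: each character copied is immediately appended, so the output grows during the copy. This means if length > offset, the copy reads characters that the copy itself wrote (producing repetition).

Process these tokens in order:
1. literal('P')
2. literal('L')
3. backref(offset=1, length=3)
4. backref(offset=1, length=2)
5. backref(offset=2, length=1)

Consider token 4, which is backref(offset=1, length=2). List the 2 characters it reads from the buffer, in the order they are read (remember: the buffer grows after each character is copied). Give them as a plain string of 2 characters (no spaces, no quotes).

Answer: LL

Derivation:
Token 1: literal('P'). Output: "P"
Token 2: literal('L'). Output: "PL"
Token 3: backref(off=1, len=3) (overlapping!). Copied 'LLL' from pos 1. Output: "PLLLL"
Token 4: backref(off=1, len=2). Buffer before: "PLLLL" (len 5)
  byte 1: read out[4]='L', append. Buffer now: "PLLLLL"
  byte 2: read out[5]='L', append. Buffer now: "PLLLLLL"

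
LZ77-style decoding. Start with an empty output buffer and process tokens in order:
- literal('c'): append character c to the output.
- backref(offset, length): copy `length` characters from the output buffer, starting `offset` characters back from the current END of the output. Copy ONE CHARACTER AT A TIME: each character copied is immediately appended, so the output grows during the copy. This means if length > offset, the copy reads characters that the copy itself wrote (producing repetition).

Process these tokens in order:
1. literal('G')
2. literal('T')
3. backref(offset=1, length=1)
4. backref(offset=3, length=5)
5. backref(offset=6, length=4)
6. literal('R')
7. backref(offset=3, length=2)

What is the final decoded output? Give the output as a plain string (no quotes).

Token 1: literal('G'). Output: "G"
Token 2: literal('T'). Output: "GT"
Token 3: backref(off=1, len=1). Copied 'T' from pos 1. Output: "GTT"
Token 4: backref(off=3, len=5) (overlapping!). Copied 'GTTGT' from pos 0. Output: "GTTGTTGT"
Token 5: backref(off=6, len=4). Copied 'TGTT' from pos 2. Output: "GTTGTTGTTGTT"
Token 6: literal('R'). Output: "GTTGTTGTTGTTR"
Token 7: backref(off=3, len=2). Copied 'TT' from pos 10. Output: "GTTGTTGTTGTTRTT"

Answer: GTTGTTGTTGTTRTT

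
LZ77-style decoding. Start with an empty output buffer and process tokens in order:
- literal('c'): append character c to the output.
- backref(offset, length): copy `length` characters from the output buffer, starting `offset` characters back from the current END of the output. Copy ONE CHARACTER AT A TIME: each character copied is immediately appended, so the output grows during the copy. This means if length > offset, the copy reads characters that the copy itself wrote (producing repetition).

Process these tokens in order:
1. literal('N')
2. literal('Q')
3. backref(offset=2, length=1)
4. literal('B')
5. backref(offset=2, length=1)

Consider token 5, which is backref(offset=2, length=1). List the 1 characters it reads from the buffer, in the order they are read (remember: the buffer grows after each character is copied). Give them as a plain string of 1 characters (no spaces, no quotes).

Answer: N

Derivation:
Token 1: literal('N'). Output: "N"
Token 2: literal('Q'). Output: "NQ"
Token 3: backref(off=2, len=1). Copied 'N' from pos 0. Output: "NQN"
Token 4: literal('B'). Output: "NQNB"
Token 5: backref(off=2, len=1). Buffer before: "NQNB" (len 4)
  byte 1: read out[2]='N', append. Buffer now: "NQNBN"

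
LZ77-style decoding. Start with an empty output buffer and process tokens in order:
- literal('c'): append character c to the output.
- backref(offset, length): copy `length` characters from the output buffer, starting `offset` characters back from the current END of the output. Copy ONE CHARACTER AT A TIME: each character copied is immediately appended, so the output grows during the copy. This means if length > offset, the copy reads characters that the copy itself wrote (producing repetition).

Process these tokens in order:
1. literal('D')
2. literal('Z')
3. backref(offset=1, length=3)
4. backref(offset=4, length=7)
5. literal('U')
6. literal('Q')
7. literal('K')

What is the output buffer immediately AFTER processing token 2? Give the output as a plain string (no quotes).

Answer: DZ

Derivation:
Token 1: literal('D'). Output: "D"
Token 2: literal('Z'). Output: "DZ"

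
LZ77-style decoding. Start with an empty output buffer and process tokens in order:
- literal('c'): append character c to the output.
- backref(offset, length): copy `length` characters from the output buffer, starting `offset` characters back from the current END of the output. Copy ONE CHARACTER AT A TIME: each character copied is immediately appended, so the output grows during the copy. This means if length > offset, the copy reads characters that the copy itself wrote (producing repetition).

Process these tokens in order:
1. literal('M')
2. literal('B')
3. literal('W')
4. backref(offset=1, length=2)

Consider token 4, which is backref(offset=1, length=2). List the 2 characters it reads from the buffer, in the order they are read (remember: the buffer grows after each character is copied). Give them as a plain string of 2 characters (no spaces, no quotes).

Answer: WW

Derivation:
Token 1: literal('M'). Output: "M"
Token 2: literal('B'). Output: "MB"
Token 3: literal('W'). Output: "MBW"
Token 4: backref(off=1, len=2). Buffer before: "MBW" (len 3)
  byte 1: read out[2]='W', append. Buffer now: "MBWW"
  byte 2: read out[3]='W', append. Buffer now: "MBWWW"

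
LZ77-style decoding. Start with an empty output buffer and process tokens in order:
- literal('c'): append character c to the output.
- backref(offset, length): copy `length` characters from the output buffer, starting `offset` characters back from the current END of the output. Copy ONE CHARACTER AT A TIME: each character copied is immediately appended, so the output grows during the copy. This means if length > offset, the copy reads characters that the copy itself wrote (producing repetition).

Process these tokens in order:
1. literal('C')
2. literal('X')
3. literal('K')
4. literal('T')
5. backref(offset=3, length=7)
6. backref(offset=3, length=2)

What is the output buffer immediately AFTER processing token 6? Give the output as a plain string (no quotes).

Token 1: literal('C'). Output: "C"
Token 2: literal('X'). Output: "CX"
Token 3: literal('K'). Output: "CXK"
Token 4: literal('T'). Output: "CXKT"
Token 5: backref(off=3, len=7) (overlapping!). Copied 'XKTXKTX' from pos 1. Output: "CXKTXKTXKTX"
Token 6: backref(off=3, len=2). Copied 'KT' from pos 8. Output: "CXKTXKTXKTXKT"

Answer: CXKTXKTXKTXKT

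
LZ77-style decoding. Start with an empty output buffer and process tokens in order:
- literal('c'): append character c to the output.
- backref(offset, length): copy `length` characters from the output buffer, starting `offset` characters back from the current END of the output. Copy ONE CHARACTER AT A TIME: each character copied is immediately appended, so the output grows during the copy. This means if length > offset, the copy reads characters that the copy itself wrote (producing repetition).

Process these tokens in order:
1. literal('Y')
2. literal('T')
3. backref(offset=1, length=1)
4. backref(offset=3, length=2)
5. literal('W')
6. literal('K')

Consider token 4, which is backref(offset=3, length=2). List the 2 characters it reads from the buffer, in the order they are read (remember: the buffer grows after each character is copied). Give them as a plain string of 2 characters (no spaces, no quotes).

Answer: YT

Derivation:
Token 1: literal('Y'). Output: "Y"
Token 2: literal('T'). Output: "YT"
Token 3: backref(off=1, len=1). Copied 'T' from pos 1. Output: "YTT"
Token 4: backref(off=3, len=2). Buffer before: "YTT" (len 3)
  byte 1: read out[0]='Y', append. Buffer now: "YTTY"
  byte 2: read out[1]='T', append. Buffer now: "YTTYT"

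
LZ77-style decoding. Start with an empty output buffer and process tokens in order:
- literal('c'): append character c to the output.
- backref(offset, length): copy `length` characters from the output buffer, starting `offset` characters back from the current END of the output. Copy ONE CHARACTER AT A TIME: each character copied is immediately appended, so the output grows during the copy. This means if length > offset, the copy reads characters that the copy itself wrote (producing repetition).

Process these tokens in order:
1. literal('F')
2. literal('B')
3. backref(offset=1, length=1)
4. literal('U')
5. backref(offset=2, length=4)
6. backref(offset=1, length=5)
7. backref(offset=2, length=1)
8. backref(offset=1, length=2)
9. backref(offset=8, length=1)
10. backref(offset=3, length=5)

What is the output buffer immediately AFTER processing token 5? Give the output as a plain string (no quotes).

Token 1: literal('F'). Output: "F"
Token 2: literal('B'). Output: "FB"
Token 3: backref(off=1, len=1). Copied 'B' from pos 1. Output: "FBB"
Token 4: literal('U'). Output: "FBBU"
Token 5: backref(off=2, len=4) (overlapping!). Copied 'BUBU' from pos 2. Output: "FBBUBUBU"

Answer: FBBUBUBU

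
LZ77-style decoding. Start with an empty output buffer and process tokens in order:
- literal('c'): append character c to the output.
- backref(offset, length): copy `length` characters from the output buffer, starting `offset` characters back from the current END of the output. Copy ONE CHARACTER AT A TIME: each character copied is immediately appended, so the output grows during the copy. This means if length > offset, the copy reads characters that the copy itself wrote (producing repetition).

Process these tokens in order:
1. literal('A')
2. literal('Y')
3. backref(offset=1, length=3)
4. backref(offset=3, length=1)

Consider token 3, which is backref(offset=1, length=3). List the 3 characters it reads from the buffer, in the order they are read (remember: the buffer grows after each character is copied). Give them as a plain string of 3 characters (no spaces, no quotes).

Token 1: literal('A'). Output: "A"
Token 2: literal('Y'). Output: "AY"
Token 3: backref(off=1, len=3). Buffer before: "AY" (len 2)
  byte 1: read out[1]='Y', append. Buffer now: "AYY"
  byte 2: read out[2]='Y', append. Buffer now: "AYYY"
  byte 3: read out[3]='Y', append. Buffer now: "AYYYY"

Answer: YYY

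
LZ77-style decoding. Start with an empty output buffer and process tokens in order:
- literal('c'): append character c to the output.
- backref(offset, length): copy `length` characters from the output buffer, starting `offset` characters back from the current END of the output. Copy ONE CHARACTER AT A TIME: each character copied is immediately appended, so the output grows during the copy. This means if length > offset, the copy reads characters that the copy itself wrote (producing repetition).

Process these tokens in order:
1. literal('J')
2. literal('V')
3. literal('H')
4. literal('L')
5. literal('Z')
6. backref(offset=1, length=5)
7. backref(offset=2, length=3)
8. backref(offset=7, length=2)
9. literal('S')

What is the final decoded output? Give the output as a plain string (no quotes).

Answer: JVHLZZZZZZZZZZZS

Derivation:
Token 1: literal('J'). Output: "J"
Token 2: literal('V'). Output: "JV"
Token 3: literal('H'). Output: "JVH"
Token 4: literal('L'). Output: "JVHL"
Token 5: literal('Z'). Output: "JVHLZ"
Token 6: backref(off=1, len=5) (overlapping!). Copied 'ZZZZZ' from pos 4. Output: "JVHLZZZZZZ"
Token 7: backref(off=2, len=3) (overlapping!). Copied 'ZZZ' from pos 8. Output: "JVHLZZZZZZZZZ"
Token 8: backref(off=7, len=2). Copied 'ZZ' from pos 6. Output: "JVHLZZZZZZZZZZZ"
Token 9: literal('S'). Output: "JVHLZZZZZZZZZZZS"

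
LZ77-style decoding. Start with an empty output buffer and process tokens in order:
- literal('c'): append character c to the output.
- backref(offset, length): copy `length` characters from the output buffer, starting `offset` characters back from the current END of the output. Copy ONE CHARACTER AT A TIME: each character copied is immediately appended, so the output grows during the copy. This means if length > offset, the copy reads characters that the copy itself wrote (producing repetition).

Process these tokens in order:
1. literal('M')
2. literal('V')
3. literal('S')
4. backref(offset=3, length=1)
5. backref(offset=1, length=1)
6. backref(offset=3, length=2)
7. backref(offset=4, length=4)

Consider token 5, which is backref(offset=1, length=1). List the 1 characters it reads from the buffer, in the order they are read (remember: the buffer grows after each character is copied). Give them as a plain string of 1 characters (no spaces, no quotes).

Answer: M

Derivation:
Token 1: literal('M'). Output: "M"
Token 2: literal('V'). Output: "MV"
Token 3: literal('S'). Output: "MVS"
Token 4: backref(off=3, len=1). Copied 'M' from pos 0. Output: "MVSM"
Token 5: backref(off=1, len=1). Buffer before: "MVSM" (len 4)
  byte 1: read out[3]='M', append. Buffer now: "MVSMM"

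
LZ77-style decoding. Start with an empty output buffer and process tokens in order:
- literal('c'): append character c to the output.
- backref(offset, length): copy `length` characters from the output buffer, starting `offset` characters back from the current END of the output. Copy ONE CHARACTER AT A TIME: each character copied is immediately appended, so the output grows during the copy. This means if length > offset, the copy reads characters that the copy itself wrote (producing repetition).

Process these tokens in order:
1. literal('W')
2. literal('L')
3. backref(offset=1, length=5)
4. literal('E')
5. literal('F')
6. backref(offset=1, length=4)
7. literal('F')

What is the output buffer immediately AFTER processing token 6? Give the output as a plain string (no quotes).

Token 1: literal('W'). Output: "W"
Token 2: literal('L'). Output: "WL"
Token 3: backref(off=1, len=5) (overlapping!). Copied 'LLLLL' from pos 1. Output: "WLLLLLL"
Token 4: literal('E'). Output: "WLLLLLLE"
Token 5: literal('F'). Output: "WLLLLLLEF"
Token 6: backref(off=1, len=4) (overlapping!). Copied 'FFFF' from pos 8. Output: "WLLLLLLEFFFFF"

Answer: WLLLLLLEFFFFF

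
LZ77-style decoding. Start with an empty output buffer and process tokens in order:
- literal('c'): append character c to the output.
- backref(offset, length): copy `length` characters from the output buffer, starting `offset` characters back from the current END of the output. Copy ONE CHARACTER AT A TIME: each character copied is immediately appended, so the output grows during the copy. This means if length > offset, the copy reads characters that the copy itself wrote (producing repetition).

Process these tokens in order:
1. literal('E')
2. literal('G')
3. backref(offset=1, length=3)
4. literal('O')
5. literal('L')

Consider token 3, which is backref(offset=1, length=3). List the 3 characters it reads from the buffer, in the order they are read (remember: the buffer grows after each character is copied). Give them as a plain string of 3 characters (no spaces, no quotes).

Token 1: literal('E'). Output: "E"
Token 2: literal('G'). Output: "EG"
Token 3: backref(off=1, len=3). Buffer before: "EG" (len 2)
  byte 1: read out[1]='G', append. Buffer now: "EGG"
  byte 2: read out[2]='G', append. Buffer now: "EGGG"
  byte 3: read out[3]='G', append. Buffer now: "EGGGG"

Answer: GGG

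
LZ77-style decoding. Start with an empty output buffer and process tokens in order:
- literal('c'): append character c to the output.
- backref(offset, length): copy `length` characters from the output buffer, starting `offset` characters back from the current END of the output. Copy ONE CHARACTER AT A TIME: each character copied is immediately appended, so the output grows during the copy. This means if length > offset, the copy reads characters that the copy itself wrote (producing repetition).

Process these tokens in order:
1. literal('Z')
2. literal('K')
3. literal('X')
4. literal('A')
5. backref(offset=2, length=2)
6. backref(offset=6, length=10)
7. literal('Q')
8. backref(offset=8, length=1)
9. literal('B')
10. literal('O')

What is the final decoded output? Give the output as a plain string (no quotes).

Token 1: literal('Z'). Output: "Z"
Token 2: literal('K'). Output: "ZK"
Token 3: literal('X'). Output: "ZKX"
Token 4: literal('A'). Output: "ZKXA"
Token 5: backref(off=2, len=2). Copied 'XA' from pos 2. Output: "ZKXAXA"
Token 6: backref(off=6, len=10) (overlapping!). Copied 'ZKXAXAZKXA' from pos 0. Output: "ZKXAXAZKXAXAZKXA"
Token 7: literal('Q'). Output: "ZKXAXAZKXAXAZKXAQ"
Token 8: backref(off=8, len=1). Copied 'A' from pos 9. Output: "ZKXAXAZKXAXAZKXAQA"
Token 9: literal('B'). Output: "ZKXAXAZKXAXAZKXAQAB"
Token 10: literal('O'). Output: "ZKXAXAZKXAXAZKXAQABO"

Answer: ZKXAXAZKXAXAZKXAQABO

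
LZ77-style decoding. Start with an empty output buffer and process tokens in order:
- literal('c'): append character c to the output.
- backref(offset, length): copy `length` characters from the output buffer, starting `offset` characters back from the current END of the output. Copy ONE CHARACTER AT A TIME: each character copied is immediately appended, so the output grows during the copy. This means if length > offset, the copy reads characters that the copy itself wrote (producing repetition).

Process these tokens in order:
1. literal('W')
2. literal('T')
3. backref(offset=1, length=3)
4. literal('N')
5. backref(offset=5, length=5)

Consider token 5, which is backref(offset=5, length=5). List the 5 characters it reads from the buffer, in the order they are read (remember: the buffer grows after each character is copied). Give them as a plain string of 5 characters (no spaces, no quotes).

Answer: TTTTN

Derivation:
Token 1: literal('W'). Output: "W"
Token 2: literal('T'). Output: "WT"
Token 3: backref(off=1, len=3) (overlapping!). Copied 'TTT' from pos 1. Output: "WTTTT"
Token 4: literal('N'). Output: "WTTTTN"
Token 5: backref(off=5, len=5). Buffer before: "WTTTTN" (len 6)
  byte 1: read out[1]='T', append. Buffer now: "WTTTTNT"
  byte 2: read out[2]='T', append. Buffer now: "WTTTTNTT"
  byte 3: read out[3]='T', append. Buffer now: "WTTTTNTTT"
  byte 4: read out[4]='T', append. Buffer now: "WTTTTNTTTT"
  byte 5: read out[5]='N', append. Buffer now: "WTTTTNTTTTN"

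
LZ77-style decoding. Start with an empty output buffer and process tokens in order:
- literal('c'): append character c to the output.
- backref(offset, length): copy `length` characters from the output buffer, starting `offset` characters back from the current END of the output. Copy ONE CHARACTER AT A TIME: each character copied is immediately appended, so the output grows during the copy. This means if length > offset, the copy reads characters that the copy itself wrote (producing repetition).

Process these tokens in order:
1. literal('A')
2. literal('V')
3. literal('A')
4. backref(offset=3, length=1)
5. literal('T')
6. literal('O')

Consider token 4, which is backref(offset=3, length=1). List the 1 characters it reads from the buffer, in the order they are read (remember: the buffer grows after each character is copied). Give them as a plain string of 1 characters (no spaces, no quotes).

Answer: A

Derivation:
Token 1: literal('A'). Output: "A"
Token 2: literal('V'). Output: "AV"
Token 3: literal('A'). Output: "AVA"
Token 4: backref(off=3, len=1). Buffer before: "AVA" (len 3)
  byte 1: read out[0]='A', append. Buffer now: "AVAA"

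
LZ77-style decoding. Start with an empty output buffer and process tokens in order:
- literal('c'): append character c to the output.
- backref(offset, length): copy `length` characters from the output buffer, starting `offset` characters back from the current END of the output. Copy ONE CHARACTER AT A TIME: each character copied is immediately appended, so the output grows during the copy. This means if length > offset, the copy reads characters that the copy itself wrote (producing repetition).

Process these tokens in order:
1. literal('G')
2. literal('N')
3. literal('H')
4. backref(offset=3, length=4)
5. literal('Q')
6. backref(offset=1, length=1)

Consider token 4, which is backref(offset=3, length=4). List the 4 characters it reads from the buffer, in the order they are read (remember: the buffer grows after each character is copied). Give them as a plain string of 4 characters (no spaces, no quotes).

Answer: GNHG

Derivation:
Token 1: literal('G'). Output: "G"
Token 2: literal('N'). Output: "GN"
Token 3: literal('H'). Output: "GNH"
Token 4: backref(off=3, len=4). Buffer before: "GNH" (len 3)
  byte 1: read out[0]='G', append. Buffer now: "GNHG"
  byte 2: read out[1]='N', append. Buffer now: "GNHGN"
  byte 3: read out[2]='H', append. Buffer now: "GNHGNH"
  byte 4: read out[3]='G', append. Buffer now: "GNHGNHG"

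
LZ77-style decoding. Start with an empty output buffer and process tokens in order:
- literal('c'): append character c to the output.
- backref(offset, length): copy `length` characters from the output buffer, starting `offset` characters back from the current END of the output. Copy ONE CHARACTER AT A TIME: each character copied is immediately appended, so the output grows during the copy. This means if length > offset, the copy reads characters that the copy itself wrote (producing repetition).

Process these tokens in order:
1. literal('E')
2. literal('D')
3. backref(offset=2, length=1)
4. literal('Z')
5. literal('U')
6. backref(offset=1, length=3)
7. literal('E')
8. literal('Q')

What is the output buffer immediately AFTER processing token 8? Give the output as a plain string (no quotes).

Token 1: literal('E'). Output: "E"
Token 2: literal('D'). Output: "ED"
Token 3: backref(off=2, len=1). Copied 'E' from pos 0. Output: "EDE"
Token 4: literal('Z'). Output: "EDEZ"
Token 5: literal('U'). Output: "EDEZU"
Token 6: backref(off=1, len=3) (overlapping!). Copied 'UUU' from pos 4. Output: "EDEZUUUU"
Token 7: literal('E'). Output: "EDEZUUUUE"
Token 8: literal('Q'). Output: "EDEZUUUUEQ"

Answer: EDEZUUUUEQ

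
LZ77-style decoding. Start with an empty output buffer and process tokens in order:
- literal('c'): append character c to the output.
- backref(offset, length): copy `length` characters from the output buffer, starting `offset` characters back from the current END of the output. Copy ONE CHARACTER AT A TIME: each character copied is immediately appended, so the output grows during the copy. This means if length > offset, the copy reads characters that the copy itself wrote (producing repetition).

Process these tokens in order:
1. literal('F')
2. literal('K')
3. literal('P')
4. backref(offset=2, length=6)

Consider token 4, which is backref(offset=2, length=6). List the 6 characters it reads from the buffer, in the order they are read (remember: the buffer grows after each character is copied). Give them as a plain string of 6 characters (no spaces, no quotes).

Answer: KPKPKP

Derivation:
Token 1: literal('F'). Output: "F"
Token 2: literal('K'). Output: "FK"
Token 3: literal('P'). Output: "FKP"
Token 4: backref(off=2, len=6). Buffer before: "FKP" (len 3)
  byte 1: read out[1]='K', append. Buffer now: "FKPK"
  byte 2: read out[2]='P', append. Buffer now: "FKPKP"
  byte 3: read out[3]='K', append. Buffer now: "FKPKPK"
  byte 4: read out[4]='P', append. Buffer now: "FKPKPKP"
  byte 5: read out[5]='K', append. Buffer now: "FKPKPKPK"
  byte 6: read out[6]='P', append. Buffer now: "FKPKPKPKP"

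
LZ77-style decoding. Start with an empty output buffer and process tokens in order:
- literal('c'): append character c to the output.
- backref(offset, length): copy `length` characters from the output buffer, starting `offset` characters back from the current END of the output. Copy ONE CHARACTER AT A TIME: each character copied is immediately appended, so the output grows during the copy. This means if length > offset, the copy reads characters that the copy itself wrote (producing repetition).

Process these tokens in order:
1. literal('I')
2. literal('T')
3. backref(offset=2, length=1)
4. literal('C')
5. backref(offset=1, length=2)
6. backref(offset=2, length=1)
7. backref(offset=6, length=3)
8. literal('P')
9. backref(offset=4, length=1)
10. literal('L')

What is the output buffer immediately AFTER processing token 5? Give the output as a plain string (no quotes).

Answer: ITICCC

Derivation:
Token 1: literal('I'). Output: "I"
Token 2: literal('T'). Output: "IT"
Token 3: backref(off=2, len=1). Copied 'I' from pos 0. Output: "ITI"
Token 4: literal('C'). Output: "ITIC"
Token 5: backref(off=1, len=2) (overlapping!). Copied 'CC' from pos 3. Output: "ITICCC"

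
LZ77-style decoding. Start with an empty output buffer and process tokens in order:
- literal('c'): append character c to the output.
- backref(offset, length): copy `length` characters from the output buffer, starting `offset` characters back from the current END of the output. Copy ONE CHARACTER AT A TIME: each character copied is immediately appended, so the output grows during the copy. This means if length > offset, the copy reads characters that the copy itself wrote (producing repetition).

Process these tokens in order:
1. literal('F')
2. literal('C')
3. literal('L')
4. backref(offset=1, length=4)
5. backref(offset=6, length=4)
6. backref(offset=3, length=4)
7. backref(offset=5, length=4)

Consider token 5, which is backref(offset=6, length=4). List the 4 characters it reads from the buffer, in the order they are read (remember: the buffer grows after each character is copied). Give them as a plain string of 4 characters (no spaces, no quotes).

Token 1: literal('F'). Output: "F"
Token 2: literal('C'). Output: "FC"
Token 3: literal('L'). Output: "FCL"
Token 4: backref(off=1, len=4) (overlapping!). Copied 'LLLL' from pos 2. Output: "FCLLLLL"
Token 5: backref(off=6, len=4). Buffer before: "FCLLLLL" (len 7)
  byte 1: read out[1]='C', append. Buffer now: "FCLLLLLC"
  byte 2: read out[2]='L', append. Buffer now: "FCLLLLLCL"
  byte 3: read out[3]='L', append. Buffer now: "FCLLLLLCLL"
  byte 4: read out[4]='L', append. Buffer now: "FCLLLLLCLLL"

Answer: CLLL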